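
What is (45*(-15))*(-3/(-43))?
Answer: -2025/43 ≈ -47.093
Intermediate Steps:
(45*(-15))*(-3/(-43)) = -(-2025)*(-1)/43 = -675*3/43 = -2025/43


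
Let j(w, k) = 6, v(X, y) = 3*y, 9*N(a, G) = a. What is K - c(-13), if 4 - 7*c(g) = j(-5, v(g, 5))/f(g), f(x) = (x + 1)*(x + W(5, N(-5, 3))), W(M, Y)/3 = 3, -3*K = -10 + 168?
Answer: -8941/168 ≈ -53.220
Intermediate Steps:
K = -158/3 (K = -(-10 + 168)/3 = -⅓*158 = -158/3 ≈ -52.667)
N(a, G) = a/9
W(M, Y) = 9 (W(M, Y) = 3*3 = 9)
f(x) = (1 + x)*(9 + x) (f(x) = (x + 1)*(x + 9) = (1 + x)*(9 + x))
c(g) = 4/7 - 6/(7*(9 + g² + 10*g))
K - c(-13) = -158/3 - 2*(15 + 2*(-13)² + 20*(-13))/(7*(9 + (-13)² + 10*(-13))) = -158/3 - 2*(15 + 2*169 - 260)/(7*(9 + 169 - 130)) = -158/3 - 2*(15 + 338 - 260)/(7*48) = -158/3 - 2*93/(7*48) = -158/3 - 1*31/56 = -158/3 - 31/56 = -8941/168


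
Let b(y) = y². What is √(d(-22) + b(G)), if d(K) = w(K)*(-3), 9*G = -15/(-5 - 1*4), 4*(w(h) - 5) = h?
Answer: √4474/54 ≈ 1.2387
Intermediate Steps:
w(h) = 5 + h/4
G = 5/27 (G = (-15/(-5 - 1*4))/9 = (-15/(-5 - 4))/9 = (-15/(-9))/9 = (-15*(-⅑))/9 = (⅑)*(5/3) = 5/27 ≈ 0.18519)
d(K) = -15 - 3*K/4 (d(K) = (5 + K/4)*(-3) = -15 - 3*K/4)
√(d(-22) + b(G)) = √((-15 - ¾*(-22)) + (5/27)²) = √((-15 + 33/2) + 25/729) = √(3/2 + 25/729) = √(2237/1458) = √4474/54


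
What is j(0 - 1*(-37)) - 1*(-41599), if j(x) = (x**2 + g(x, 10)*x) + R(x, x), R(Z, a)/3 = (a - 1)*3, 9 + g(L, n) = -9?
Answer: 42626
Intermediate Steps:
g(L, n) = -18 (g(L, n) = -9 - 9 = -18)
R(Z, a) = -9 + 9*a (R(Z, a) = 3*((a - 1)*3) = 3*((-1 + a)*3) = 3*(-3 + 3*a) = -9 + 9*a)
j(x) = -9 + x**2 - 9*x (j(x) = (x**2 - 18*x) + (-9 + 9*x) = -9 + x**2 - 9*x)
j(0 - 1*(-37)) - 1*(-41599) = (-9 + (0 - 1*(-37))**2 - 9*(0 - 1*(-37))) - 1*(-41599) = (-9 + (0 + 37)**2 - 9*(0 + 37)) + 41599 = (-9 + 37**2 - 9*37) + 41599 = (-9 + 1369 - 333) + 41599 = 1027 + 41599 = 42626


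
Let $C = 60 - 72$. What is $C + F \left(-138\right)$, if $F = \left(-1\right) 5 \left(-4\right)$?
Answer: $-2772$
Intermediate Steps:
$C = -12$ ($C = 60 - 72 = -12$)
$F = 20$ ($F = \left(-5\right) \left(-4\right) = 20$)
$C + F \left(-138\right) = -12 + 20 \left(-138\right) = -12 - 2760 = -2772$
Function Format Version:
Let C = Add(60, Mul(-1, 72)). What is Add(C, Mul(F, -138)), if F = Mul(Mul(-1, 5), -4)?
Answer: -2772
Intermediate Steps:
C = -12 (C = Add(60, -72) = -12)
F = 20 (F = Mul(-5, -4) = 20)
Add(C, Mul(F, -138)) = Add(-12, Mul(20, -138)) = Add(-12, -2760) = -2772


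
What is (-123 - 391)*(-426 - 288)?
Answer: 366996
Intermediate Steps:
(-123 - 391)*(-426 - 288) = -514*(-714) = 366996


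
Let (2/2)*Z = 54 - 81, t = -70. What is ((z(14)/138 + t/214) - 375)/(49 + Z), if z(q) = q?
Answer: -2770291/162426 ≈ -17.056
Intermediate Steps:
Z = -27 (Z = 54 - 81 = -27)
((z(14)/138 + t/214) - 375)/(49 + Z) = ((14/138 - 70/214) - 375)/(49 - 27) = ((14*(1/138) - 70*1/214) - 375)/22 = ((7/69 - 35/107) - 375)*(1/22) = (-1666/7383 - 375)*(1/22) = -2770291/7383*1/22 = -2770291/162426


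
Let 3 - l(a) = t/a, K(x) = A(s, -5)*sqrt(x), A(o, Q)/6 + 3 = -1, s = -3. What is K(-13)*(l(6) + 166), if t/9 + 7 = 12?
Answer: -3876*I*sqrt(13) ≈ -13975.0*I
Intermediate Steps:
A(o, Q) = -24 (A(o, Q) = -18 + 6*(-1) = -18 - 6 = -24)
t = 45 (t = -63 + 9*12 = -63 + 108 = 45)
K(x) = -24*sqrt(x)
l(a) = 3 - 45/a
K(-13)*(l(6) + 166) = (-24*I*sqrt(13))*((3 - 45/6) + 166) = (-24*I*sqrt(13))*((3 - 45*1/6) + 166) = (-24*I*sqrt(13))*((3 - 15/2) + 166) = (-24*I*sqrt(13))*(-9/2 + 166) = -24*I*sqrt(13)*(323/2) = -3876*I*sqrt(13)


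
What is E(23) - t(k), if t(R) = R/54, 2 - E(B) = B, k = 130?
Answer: -632/27 ≈ -23.407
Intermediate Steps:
E(B) = 2 - B
t(R) = R/54 (t(R) = R*(1/54) = R/54)
E(23) - t(k) = (2 - 1*23) - 130/54 = (2 - 23) - 1*65/27 = -21 - 65/27 = -632/27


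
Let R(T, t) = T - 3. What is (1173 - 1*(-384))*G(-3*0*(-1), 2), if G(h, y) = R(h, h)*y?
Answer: -9342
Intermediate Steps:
R(T, t) = -3 + T
G(h, y) = y*(-3 + h) (G(h, y) = (-3 + h)*y = y*(-3 + h))
(1173 - 1*(-384))*G(-3*0*(-1), 2) = (1173 - 1*(-384))*(2*(-3 - 3*0*(-1))) = (1173 + 384)*(2*(-3 + 0*(-1))) = 1557*(2*(-3 + 0)) = 1557*(2*(-3)) = 1557*(-6) = -9342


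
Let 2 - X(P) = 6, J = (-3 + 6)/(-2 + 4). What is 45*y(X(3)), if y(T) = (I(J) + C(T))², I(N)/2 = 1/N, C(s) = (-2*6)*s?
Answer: 109520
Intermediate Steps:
C(s) = -12*s
J = 3/2 ≈ 1.5000
X(P) = -4 (X(P) = 2 - 1*6 = 2 - 6 = -4)
I(N) = 2/N (I(N) = 2*(1/N) = 2/N)
y(T) = (4/3 - 12*T)² (y(T) = (2/(3/2) - 12*T)² = (2*(⅔) - 12*T)² = (4/3 - 12*T)²)
45*y(X(3)) = 45*(16*(-1 + 9*(-4))²/9) = 45*(16*(-1 - 36)²/9) = 45*((16/9)*(-37)²) = 45*((16/9)*1369) = 45*(21904/9) = 109520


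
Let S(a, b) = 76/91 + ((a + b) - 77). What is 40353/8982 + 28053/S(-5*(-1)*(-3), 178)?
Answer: 215262274/657183 ≈ 327.55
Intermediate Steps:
S(a, b) = -6931/91 + a + b (S(a, b) = 76*(1/91) + (-77 + a + b) = 76/91 + (-77 + a + b) = -6931/91 + a + b)
40353/8982 + 28053/S(-5*(-1)*(-3), 178) = 40353/8982 + 28053/(-6931/91 - 5*(-1)*(-3) + 178) = 40353*(1/8982) + 28053/(-6931/91 + 5*(-3) + 178) = 13451/2994 + 28053/(-6931/91 - 15 + 178) = 13451/2994 + 28053/(7902/91) = 13451/2994 + 28053*(91/7902) = 13451/2994 + 283647/878 = 215262274/657183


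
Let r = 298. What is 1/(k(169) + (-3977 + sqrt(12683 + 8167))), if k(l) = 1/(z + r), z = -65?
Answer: -7196904/28584325465 - 54289*sqrt(834)/171505952790 ≈ -0.00026092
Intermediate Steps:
k(l) = 1/233 (k(l) = 1/(-65 + 298) = 1/233)
1/(k(169) + (-3977 + sqrt(12683 + 8167))) = 1/(1/233 + (-3977 + sqrt(12683 + 8167))) = 1/(1/233 + (-3977 + sqrt(20850))) = 1/(1/233 + (-3977 + 5*sqrt(834))) = 1/(-926640/233 + 5*sqrt(834))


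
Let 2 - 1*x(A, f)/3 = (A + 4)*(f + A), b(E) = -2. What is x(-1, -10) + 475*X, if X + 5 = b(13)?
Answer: -3220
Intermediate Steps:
x(A, f) = 6 - 3*(4 + A)*(A + f) (x(A, f) = 6 - 3*(A + 4)*(f + A) = 6 - 3*(4 + A)*(A + f))
X = -7 (X = -5 - 2 = -7)
x(-1, -10) + 475*X = (6 - 12*(-1) - 12*(-10) - 3*(-1)**2 - 3*(-1)*(-10)) + 475*(-7) = (6 + 12 + 120 - 3*1 - 30) - 3325 = (6 + 12 + 120 - 3 - 30) - 3325 = 105 - 3325 = -3220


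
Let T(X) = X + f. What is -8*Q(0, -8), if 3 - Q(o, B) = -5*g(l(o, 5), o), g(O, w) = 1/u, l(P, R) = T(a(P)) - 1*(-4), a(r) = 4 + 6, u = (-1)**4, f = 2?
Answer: -64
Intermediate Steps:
u = 1
a(r) = 10
T(X) = 2 + X (T(X) = X + 2 = 2 + X)
l(P, R) = 16 (l(P, R) = (2 + 10) - 1*(-4) = 12 + 4 = 16)
g(O, w) = 1 (g(O, w) = 1/1 = 1)
Q(o, B) = 8 (Q(o, B) = 3 - (-5) = 3 - 1*(-5) = 3 + 5 = 8)
-8*Q(0, -8) = -8*8 = -64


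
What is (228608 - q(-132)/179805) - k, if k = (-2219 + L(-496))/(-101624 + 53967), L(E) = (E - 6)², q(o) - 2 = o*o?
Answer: 1958978463767123/8568966885 ≈ 2.2861e+5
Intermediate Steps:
q(o) = 2 + o² (q(o) = 2 + o*o = 2 + o²)
L(E) = (-6 + E)²
k = -249785/47657 (k = (-2219 + (-6 - 496)²)/(-101624 + 53967) = (-2219 + (-502)²)/(-47657) = (-2219 + 252004)*(-1/47657) = 249785*(-1/47657) = -249785/47657 ≈ -5.2413)
(228608 - q(-132)/179805) - k = (228608 - (2 + (-132)²)/179805) - 1*(-249785/47657) = (228608 - (2 + 17424)/179805) + 249785/47657 = (228608 - 17426/179805) + 249785/47657 = 41104844014/179805 + 249785/47657 = 1958978463767123/8568966885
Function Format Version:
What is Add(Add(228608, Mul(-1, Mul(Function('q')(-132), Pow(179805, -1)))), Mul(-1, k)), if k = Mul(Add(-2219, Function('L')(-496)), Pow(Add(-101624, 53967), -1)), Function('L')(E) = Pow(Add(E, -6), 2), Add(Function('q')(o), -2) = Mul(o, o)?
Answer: Rational(1958978463767123, 8568966885) ≈ 2.2861e+5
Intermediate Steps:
Function('q')(o) = Add(2, Pow(o, 2)) (Function('q')(o) = Add(2, Mul(o, o)) = Add(2, Pow(o, 2)))
Function('L')(E) = Pow(Add(-6, E), 2)
k = Rational(-249785, 47657) (k = Mul(Add(-2219, Pow(Add(-6, -496), 2)), Pow(Add(-101624, 53967), -1)) = Mul(Add(-2219, Pow(-502, 2)), Pow(-47657, -1)) = Mul(Add(-2219, 252004), Rational(-1, 47657)) = Mul(249785, Rational(-1, 47657)) = Rational(-249785, 47657) ≈ -5.2413)
Add(Add(228608, Mul(-1, Mul(Function('q')(-132), Pow(179805, -1)))), Mul(-1, k)) = Add(Add(228608, Mul(-1, Mul(Add(2, Pow(-132, 2)), Pow(179805, -1)))), Mul(-1, Rational(-249785, 47657))) = Add(Add(228608, Mul(-1, Mul(Add(2, 17424), Rational(1, 179805)))), Rational(249785, 47657)) = Add(Add(228608, Mul(-1, Mul(17426, Rational(1, 179805)))), Rational(249785, 47657)) = Add(Add(228608, Mul(-1, Rational(17426, 179805))), Rational(249785, 47657)) = Add(Add(228608, Rational(-17426, 179805)), Rational(249785, 47657)) = Add(Rational(41104844014, 179805), Rational(249785, 47657)) = Rational(1958978463767123, 8568966885)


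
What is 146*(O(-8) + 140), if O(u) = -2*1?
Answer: 20148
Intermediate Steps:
O(u) = -2
146*(O(-8) + 140) = 146*(-2 + 140) = 146*138 = 20148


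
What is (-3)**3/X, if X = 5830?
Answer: -27/5830 ≈ -0.0046312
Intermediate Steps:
(-3)**3/X = (-3)**3/5830 = -27*1/5830 = -27/5830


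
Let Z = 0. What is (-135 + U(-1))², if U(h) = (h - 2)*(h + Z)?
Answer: 17424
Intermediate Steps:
U(h) = h*(-2 + h) (U(h) = (h - 2)*(h + 0) = (-2 + h)*h = h*(-2 + h))
(-135 + U(-1))² = (-135 - (-2 - 1))² = (-135 - 1*(-3))² = (-135 + 3)² = (-132)² = 17424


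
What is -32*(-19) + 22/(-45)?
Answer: 27338/45 ≈ 607.51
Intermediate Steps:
-32*(-19) + 22/(-45) = 608 + 22*(-1/45) = 608 - 22/45 = 27338/45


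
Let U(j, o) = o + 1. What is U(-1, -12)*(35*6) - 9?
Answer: -2319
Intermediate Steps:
U(j, o) = 1 + o
U(-1, -12)*(35*6) - 9 = (1 - 12)*(35*6) - 9 = -11*210 - 9 = -2310 - 9 = -2319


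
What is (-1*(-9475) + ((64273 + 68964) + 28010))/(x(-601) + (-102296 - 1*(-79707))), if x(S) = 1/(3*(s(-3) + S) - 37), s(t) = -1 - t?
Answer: -313104148/41428227 ≈ -7.5577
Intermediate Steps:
x(S) = 1/(-31 + 3*S) (x(S) = 1/(3*((-1 - 1*(-3)) + S) - 37) = 1/(3*((-1 + 3) + S) - 37) = 1/(3*(2 + S) - 37) = 1/((6 + 3*S) - 37) = 1/(-31 + 3*S))
(-1*(-9475) + ((64273 + 68964) + 28010))/(x(-601) + (-102296 - 1*(-79707))) = (-1*(-9475) + ((64273 + 68964) + 28010))/(1/(-31 + 3*(-601)) + (-102296 - 1*(-79707))) = (9475 + (133237 + 28010))/(1/(-31 - 1803) + (-102296 + 79707)) = (9475 + 161247)/(1/(-1834) - 22589) = 170722/(-1/1834 - 22589) = 170722/(-41428227/1834) = 170722*(-1834/41428227) = -313104148/41428227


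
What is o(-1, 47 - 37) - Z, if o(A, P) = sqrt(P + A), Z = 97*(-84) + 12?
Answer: 8139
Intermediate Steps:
Z = -8136 (Z = -8148 + 12 = -8136)
o(A, P) = sqrt(A + P)
o(-1, 47 - 37) - Z = sqrt(-1 + (47 - 37)) - 1*(-8136) = sqrt(-1 + 10) + 8136 = sqrt(9) + 8136 = 3 + 8136 = 8139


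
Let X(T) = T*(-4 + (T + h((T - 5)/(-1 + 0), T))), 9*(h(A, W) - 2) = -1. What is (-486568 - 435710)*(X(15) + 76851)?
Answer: -71056293658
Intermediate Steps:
h(A, W) = 17/9 (h(A, W) = 2 + (1/9)*(-1) = 2 - 1/9 = 17/9)
X(T) = T*(-19/9 + T) (X(T) = T*(-4 + (T + 17/9)) = T*(-4 + (17/9 + T)) = T*(-19/9 + T))
(-486568 - 435710)*(X(15) + 76851) = (-486568 - 435710)*((1/9)*15*(-19 + 9*15) + 76851) = -922278*((1/9)*15*(-19 + 135) + 76851) = -922278*((1/9)*15*116 + 76851) = -922278*(580/3 + 76851) = -922278*231133/3 = -71056293658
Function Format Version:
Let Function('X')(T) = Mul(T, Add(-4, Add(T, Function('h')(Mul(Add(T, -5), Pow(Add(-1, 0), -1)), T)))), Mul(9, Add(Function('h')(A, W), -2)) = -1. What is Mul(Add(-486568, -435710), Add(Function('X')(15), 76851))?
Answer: -71056293658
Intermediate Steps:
Function('h')(A, W) = Rational(17, 9) (Function('h')(A, W) = Add(2, Mul(Rational(1, 9), -1)) = Add(2, Rational(-1, 9)) = Rational(17, 9))
Function('X')(T) = Mul(T, Add(Rational(-19, 9), T)) (Function('X')(T) = Mul(T, Add(-4, Add(T, Rational(17, 9)))) = Mul(T, Add(-4, Add(Rational(17, 9), T))) = Mul(T, Add(Rational(-19, 9), T)))
Mul(Add(-486568, -435710), Add(Function('X')(15), 76851)) = Mul(Add(-486568, -435710), Add(Mul(Rational(1, 9), 15, Add(-19, Mul(9, 15))), 76851)) = Mul(-922278, Add(Mul(Rational(1, 9), 15, Add(-19, 135)), 76851)) = Mul(-922278, Add(Mul(Rational(1, 9), 15, 116), 76851)) = Mul(-922278, Add(Rational(580, 3), 76851)) = Mul(-922278, Rational(231133, 3)) = -71056293658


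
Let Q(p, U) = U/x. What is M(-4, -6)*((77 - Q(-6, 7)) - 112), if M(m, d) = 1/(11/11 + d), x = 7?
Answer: 36/5 ≈ 7.2000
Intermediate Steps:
Q(p, U) = U/7
M(m, d) = 1/(1 + d) (M(m, d) = 1/(11*(1/11) + d) = 1/(1 + d))
M(-4, -6)*((77 - Q(-6, 7)) - 112) = ((77 - 7/7) - 112)/(1 - 6) = ((77 - 1*1) - 112)/(-5) = -((77 - 1) - 112)/5 = -(76 - 112)/5 = -⅕*(-36) = 36/5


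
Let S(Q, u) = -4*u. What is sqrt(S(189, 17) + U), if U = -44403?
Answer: I*sqrt(44471) ≈ 210.88*I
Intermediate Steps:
sqrt(S(189, 17) + U) = sqrt(-4*17 - 44403) = sqrt(-68 - 44403) = sqrt(-44471) = I*sqrt(44471)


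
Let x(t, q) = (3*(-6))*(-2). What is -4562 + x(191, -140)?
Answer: -4526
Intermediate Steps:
x(t, q) = 36 (x(t, q) = -18*(-2) = 36)
-4562 + x(191, -140) = -4562 + 36 = -4526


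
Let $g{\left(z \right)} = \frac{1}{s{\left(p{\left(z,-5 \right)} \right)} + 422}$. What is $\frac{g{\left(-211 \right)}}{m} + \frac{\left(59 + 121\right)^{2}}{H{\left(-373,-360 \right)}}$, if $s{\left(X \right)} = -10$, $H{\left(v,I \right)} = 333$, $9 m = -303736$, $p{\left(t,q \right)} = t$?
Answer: $\frac{450501234867}{4630151584} \approx 97.297$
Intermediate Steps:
$m = - \frac{303736}{9}$ ($m = \frac{1}{9} \left(-303736\right) = - \frac{303736}{9} \approx -33748.0$)
$g{\left(z \right)} = \frac{1}{412}$ ($g{\left(z \right)} = \frac{1}{-10 + 422} = \frac{1}{412}$)
$\frac{g{\left(-211 \right)}}{m} + \frac{\left(59 + 121\right)^{2}}{H{\left(-373,-360 \right)}} = \frac{1}{412 \left(- \frac{303736}{9}\right)} + \frac{\left(59 + 121\right)^{2}}{333} = \frac{1}{412} \left(- \frac{9}{303736}\right) + 180^{2} \cdot \frac{1}{333} = - \frac{9}{125139232} + 32400 \cdot \frac{1}{333} = - \frac{9}{125139232} + \frac{3600}{37} = \frac{450501234867}{4630151584}$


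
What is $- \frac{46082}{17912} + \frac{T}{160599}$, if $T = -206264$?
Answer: $- \frac{5547661943}{1438324644} \approx -3.857$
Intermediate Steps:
$- \frac{46082}{17912} + \frac{T}{160599} = - \frac{46082}{17912} - \frac{206264}{160599} = \left(-46082\right) \frac{1}{17912} - \frac{206264}{160599} = - \frac{23041}{8956} - \frac{206264}{160599} = - \frac{5547661943}{1438324644}$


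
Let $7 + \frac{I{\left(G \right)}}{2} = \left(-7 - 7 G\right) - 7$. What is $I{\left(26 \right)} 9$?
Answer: $-3654$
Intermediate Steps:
$I{\left(G \right)} = -42 - 14 G$ ($I{\left(G \right)} = -14 + 2 \left(\left(-7 - 7 G\right) - 7\right) = -14 + 2 \left(-14 - 7 G\right) = -14 - \left(28 + 14 G\right) = -42 - 14 G$)
$I{\left(26 \right)} 9 = \left(-42 - 364\right) 9 = \left(-406\right) 9 = -3654$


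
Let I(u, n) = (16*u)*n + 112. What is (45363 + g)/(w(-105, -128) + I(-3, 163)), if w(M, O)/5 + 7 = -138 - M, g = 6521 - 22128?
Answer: -173/46 ≈ -3.7609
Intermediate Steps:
g = -15607
w(M, O) = -725 - 5*M (w(M, O) = -35 + 5*(-138 - M) = -35 + (-690 - 5*M) = -725 - 5*M)
I(u, n) = 112 + 16*n*u (I(u, n) = 16*n*u + 112 = 112 + 16*n*u)
(45363 + g)/(w(-105, -128) + I(-3, 163)) = (45363 - 15607)/((-725 - 5*(-105)) + (112 + 16*163*(-3))) = 29756/((-725 + 525) + (112 - 7824)) = 29756/(-200 - 7712) = 29756/(-7912) = 29756*(-1/7912) = -173/46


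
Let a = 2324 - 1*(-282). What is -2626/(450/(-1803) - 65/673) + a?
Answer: 1427025188/140015 ≈ 10192.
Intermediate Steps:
a = 2606 (a = 2324 + 282 = 2606)
-2626/(450/(-1803) - 65/673) + a = -2626/(450/(-1803) - 65/673) + 2606 = -2626/(450*(-1/1803) - 65*1/673) + 2606 = -2626/(-150/601 - 65/673) + 2606 = -2626/(-140015/404473) + 2606 = -2626*(-404473/140015) + 2606 = 1062146098/140015 + 2606 = 1427025188/140015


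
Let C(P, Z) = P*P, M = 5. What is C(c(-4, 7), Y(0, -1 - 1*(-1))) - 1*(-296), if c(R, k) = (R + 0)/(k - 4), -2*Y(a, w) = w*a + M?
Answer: 2680/9 ≈ 297.78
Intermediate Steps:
Y(a, w) = -5/2 - a*w/2 (Y(a, w) = -(w*a + 5)/2 = -(a*w + 5)/2 = -(5 + a*w)/2 = -5/2 - a*w/2)
c(R, k) = R/(-4 + k)
C(P, Z) = P²
C(c(-4, 7), Y(0, -1 - 1*(-1))) - 1*(-296) = (-4/(-4 + 7))² - 1*(-296) = (-4/3)² + 296 = 16/9 + 296 = 2680/9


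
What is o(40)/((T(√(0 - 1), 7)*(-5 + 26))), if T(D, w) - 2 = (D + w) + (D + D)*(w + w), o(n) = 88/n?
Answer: 33/32270 - 319*I/96810 ≈ 0.0010226 - 0.0032951*I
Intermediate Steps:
T(D, w) = 2 + D + w + 4*D*w (T(D, w) = 2 + ((D + w) + (D + D)*(w + w)) = 2 + ((D + w) + (2*D)*(2*w)) = 2 + ((D + w) + 4*D*w) = 2 + (D + w + 4*D*w) = 2 + D + w + 4*D*w)
o(40)/((T(√(0 - 1), 7)*(-5 + 26))) = (88/40)/(((2 + √(0 - 1) + 7 + 4*√(0 - 1)*7)*(-5 + 26))) = (88*(1/40))/(((2 + √(-1) + 7 + 4*√(-1)*7)*21)) = 11/(5*(((2 + I + 7 + 4*I*7)*21))) = 11/(5*(((2 + I + 7 + 28*I)*21))) = 11/(5*(((9 + 29*I)*21))) = 11/(5*(189 + 609*I)) = 11*((189 - 609*I)/406602)/5 = 11*(189 - 609*I)/2033010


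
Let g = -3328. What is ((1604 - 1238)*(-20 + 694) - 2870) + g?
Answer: 240486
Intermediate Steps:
((1604 - 1238)*(-20 + 694) - 2870) + g = ((1604 - 1238)*(-20 + 694) - 2870) - 3328 = (366*674 - 2870) - 3328 = (246684 - 2870) - 3328 = 243814 - 3328 = 240486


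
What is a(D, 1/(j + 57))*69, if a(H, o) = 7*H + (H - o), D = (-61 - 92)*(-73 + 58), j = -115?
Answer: 73476789/58 ≈ 1.2668e+6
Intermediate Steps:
D = 2295 (D = -153*(-15) = 2295)
a(H, o) = -o + 8*H
a(D, 1/(j + 57))*69 = (-1/(-115 + 57) + 8*2295)*69 = (-1/(-58) + 18360)*69 = (-1*(-1/58) + 18360)*69 = (1/58 + 18360)*69 = (1064881/58)*69 = 73476789/58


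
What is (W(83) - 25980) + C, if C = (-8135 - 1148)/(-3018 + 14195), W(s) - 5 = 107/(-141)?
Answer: -40937987917/1575957 ≈ -25977.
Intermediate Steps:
W(s) = 598/141 (W(s) = 5 + 107/(-141) = 5 + 107*(-1/141) = 5 - 107/141 = 598/141)
C = -9283/11177 ≈ -0.83054
(W(83) - 25980) + C = (598/141 - 25980) - 9283/11177 = -3662582/141 - 9283/11177 = -40937987917/1575957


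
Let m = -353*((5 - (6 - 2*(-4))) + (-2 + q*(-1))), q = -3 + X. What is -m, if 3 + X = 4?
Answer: -3177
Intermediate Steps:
X = 1 (X = -3 + 4 = 1)
q = -2 (q = -3 + 1 = -2)
m = 3177 (m = -353*((5 - (6 - 2*(-4))) + (-2 - 2*(-1))) = -353*((5 - (6 + 8)) + (-2 + 2)) = -353*((5 - 1*14) + 0) = -353*((5 - 14) + 0) = -353*(-9 + 0) = -353*(-9) = 3177)
-m = -1*3177 = -3177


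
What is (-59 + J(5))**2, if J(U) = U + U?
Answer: 2401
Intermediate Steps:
J(U) = 2*U
(-59 + J(5))**2 = (-59 + 2*5)**2 = (-59 + 10)**2 = (-49)**2 = 2401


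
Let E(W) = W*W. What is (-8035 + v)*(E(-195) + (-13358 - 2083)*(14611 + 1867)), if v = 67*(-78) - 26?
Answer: 3380196496851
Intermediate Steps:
E(W) = W²
v = -5252 (v = -5226 - 26 = -5252)
(-8035 + v)*(E(-195) + (-13358 - 2083)*(14611 + 1867)) = (-8035 - 5252)*((-195)² + (-13358 - 2083)*(14611 + 1867)) = -13287*(38025 - 15441*16478) = -13287*(38025 - 254436798) = -13287*(-254398773) = 3380196496851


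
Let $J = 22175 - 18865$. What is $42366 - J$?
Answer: $39056$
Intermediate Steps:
$J = 3310$
$42366 - J = 42366 - 3310 = 39056$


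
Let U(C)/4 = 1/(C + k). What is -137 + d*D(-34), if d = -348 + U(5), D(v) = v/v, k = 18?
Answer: -11151/23 ≈ -484.83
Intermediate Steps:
U(C) = 4/(18 + C) (U(C) = 4/(C + 18) = 4/(18 + C))
D(v) = 1
d = -8000/23 (d = -348 + 4/(18 + 5) = -348 + 4/23 = -8000/23 ≈ -347.83)
-137 + d*D(-34) = -137 - 8000/23*1 = -137 - 8000/23 = -11151/23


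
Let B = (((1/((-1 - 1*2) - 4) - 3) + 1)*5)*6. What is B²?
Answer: 202500/49 ≈ 4132.7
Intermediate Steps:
B = -450/7 (B = (((1/((-1 - 2) - 4) - 3) + 1)*5)*6 = (((1/(-3 - 4) - 3) + 1)*5)*6 = (((1/(-7) - 3) + 1)*5)*6 = (((-⅐ - 3) + 1)*5)*6 = ((-22/7 + 1)*5)*6 = -15/7*5*6 = -75/7*6 = -450/7 ≈ -64.286)
B² = (-450/7)² = 202500/49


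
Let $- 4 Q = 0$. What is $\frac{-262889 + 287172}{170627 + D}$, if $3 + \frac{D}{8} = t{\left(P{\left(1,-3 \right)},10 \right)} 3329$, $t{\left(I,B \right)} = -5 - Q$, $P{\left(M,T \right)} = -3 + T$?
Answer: $\frac{3469}{5349} \approx 0.64853$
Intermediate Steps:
$Q = 0$ ($Q = \left(- \frac{1}{4}\right) 0 = 0$)
$t{\left(I,B \right)} = -5$ ($t{\left(I,B \right)} = -5 - 0 = -5 + 0 = -5$)
$D = -133184$ ($D = -24 + 8 \left(\left(-5\right) 3329\right) = -24 + 8 \left(-16645\right) = -24 - 133160 = -133184$)
$\frac{-262889 + 287172}{170627 + D} = \frac{-262889 + 287172}{170627 - 133184} = \frac{24283}{37443} = 24283 \cdot \frac{1}{37443} = \frac{3469}{5349}$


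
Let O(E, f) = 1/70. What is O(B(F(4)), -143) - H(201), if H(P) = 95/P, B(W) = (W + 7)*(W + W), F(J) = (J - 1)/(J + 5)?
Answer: -6449/14070 ≈ -0.45835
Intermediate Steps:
F(J) = (-1 + J)/(5 + J)
B(W) = 2*W*(7 + W) (B(W) = (7 + W)*(2*W) = 2*W*(7 + W))
O(E, f) = 1/70
O(B(F(4)), -143) - H(201) = 1/70 - 95/201 = -6449/14070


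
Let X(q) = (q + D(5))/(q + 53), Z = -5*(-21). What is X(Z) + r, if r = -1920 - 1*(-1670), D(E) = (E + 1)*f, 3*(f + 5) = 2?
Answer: -499/2 ≈ -249.50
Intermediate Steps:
f = -13/3 (f = -5 + (⅓)*2 = -5 + ⅔ = -13/3 ≈ -4.3333)
D(E) = -13/3 - 13*E/3 (D(E) = (E + 1)*(-13/3) = (1 + E)*(-13/3) = -13/3 - 13*E/3)
r = -250 (r = -1920 + 1670 = -250)
Z = 105
X(q) = (-26 + q)/(53 + q) (X(q) = (q + (-13/3 - 13/3*5))/(q + 53) = (q + (-13/3 - 65/3))/(53 + q) = (q - 26)/(53 + q) = (-26 + q)/(53 + q))
X(Z) + r = (-26 + 105)/(53 + 105) - 250 = 79/158 - 250 = (1/158)*79 - 250 = ½ - 250 = -499/2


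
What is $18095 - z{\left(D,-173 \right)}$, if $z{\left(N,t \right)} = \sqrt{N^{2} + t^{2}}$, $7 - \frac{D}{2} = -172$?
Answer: $18095 - \sqrt{158093} \approx 17697.0$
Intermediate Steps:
$D = 358$ ($D = 14 - -344 = 14 + 344 = 358$)
$18095 - z{\left(D,-173 \right)} = 18095 - \sqrt{358^{2} + \left(-173\right)^{2}} = 18095 - \sqrt{128164 + 29929} = 18095 - \sqrt{158093}$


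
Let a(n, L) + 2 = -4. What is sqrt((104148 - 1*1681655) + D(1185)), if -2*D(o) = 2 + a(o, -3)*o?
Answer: I*sqrt(1573953) ≈ 1254.6*I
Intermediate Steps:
a(n, L) = -6 (a(n, L) = -2 - 4 = -6)
D(o) = -1 + 3*o (D(o) = -(2 - 6*o)/2 = -1 + 3*o)
sqrt((104148 - 1*1681655) + D(1185)) = sqrt((104148 - 1*1681655) + (-1 + 3*1185)) = sqrt((104148 - 1681655) + (-1 + 3555)) = sqrt(-1577507 + 3554) = sqrt(-1573953) = I*sqrt(1573953)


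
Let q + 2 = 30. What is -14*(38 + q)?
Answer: -924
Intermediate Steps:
q = 28 (q = -2 + 30 = 28)
-14*(38 + q) = -14*(38 + 28) = -14*66 = -924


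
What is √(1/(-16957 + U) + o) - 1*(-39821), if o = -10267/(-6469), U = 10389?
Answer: 39821 + √716218188178326/21244196 ≈ 39822.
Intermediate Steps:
o = 10267/6469 (o = -10267*(-1/6469) = 10267/6469 ≈ 1.5871)
√(1/(-16957 + U) + o) - 1*(-39821) = √(1/(-16957 + 10389) + 10267/6469) - 1*(-39821) = √(1/(-6568) + 10267/6469) + 39821 = √(-1/6568 + 10267/6469) + 39821 = √(67427187/42488392) + 39821 = √716218188178326/21244196 + 39821 = 39821 + √716218188178326/21244196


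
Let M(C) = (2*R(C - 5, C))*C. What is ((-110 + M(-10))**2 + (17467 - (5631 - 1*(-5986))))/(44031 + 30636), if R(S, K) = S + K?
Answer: 52650/24889 ≈ 2.1154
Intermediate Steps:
R(S, K) = K + S
M(C) = C*(-10 + 4*C) (M(C) = (2*(C + (C - 5)))*C = (2*(C + (-5 + C)))*C = (2*(-5 + 2*C))*C = (-10 + 4*C)*C = C*(-10 + 4*C))
((-110 + M(-10))**2 + (17467 - (5631 - 1*(-5986))))/(44031 + 30636) = ((-110 + 2*(-10)*(-5 + 2*(-10)))**2 + (17467 - (5631 - 1*(-5986))))/(44031 + 30636) = ((-110 + 2*(-10)*(-5 - 20))**2 + (17467 - (5631 + 5986)))/74667 = ((-110 + 2*(-10)*(-25))**2 + (17467 - 1*11617))*(1/74667) = ((-110 + 500)**2 + (17467 - 11617))*(1/74667) = (390**2 + 5850)*(1/74667) = (152100 + 5850)*(1/74667) = 157950*(1/74667) = 52650/24889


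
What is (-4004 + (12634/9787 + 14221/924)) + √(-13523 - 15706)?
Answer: -36058070009/9043188 + I*√29229 ≈ -3987.3 + 170.96*I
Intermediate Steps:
(-4004 + (12634/9787 + 14221/924)) + √(-13523 - 15706) = (-4004 + (12634*(1/9787) + 14221*(1/924))) + √(-29229) = (-4004 + (12634/9787 + 14221/924)) + I*√29229 = (-4004 + 150854743/9043188) + I*√29229 = -36058070009/9043188 + I*√29229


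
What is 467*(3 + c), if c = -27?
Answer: -11208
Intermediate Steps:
467*(3 + c) = 467*(3 - 27) = 467*(-24) = -11208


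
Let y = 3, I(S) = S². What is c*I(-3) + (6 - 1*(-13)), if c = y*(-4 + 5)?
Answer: 46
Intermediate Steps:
c = 3 (c = 3*(-4 + 5) = 3*1 = 3)
c*I(-3) + (6 - 1*(-13)) = 3*(-3)² + (6 - 1*(-13)) = 3*9 + (6 + 13) = 27 + 19 = 46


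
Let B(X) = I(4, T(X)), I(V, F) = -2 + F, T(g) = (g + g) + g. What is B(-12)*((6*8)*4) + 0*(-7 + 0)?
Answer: -7296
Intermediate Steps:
T(g) = 3*g (T(g) = 2*g + g = 3*g)
B(X) = -2 + 3*X
B(-12)*((6*8)*4) + 0*(-7 + 0) = (-2 + 3*(-12))*((6*8)*4) + 0*(-7 + 0) = (-2 - 36)*(48*4) + 0*(-7) = -38*192 + 0 = -7296 + 0 = -7296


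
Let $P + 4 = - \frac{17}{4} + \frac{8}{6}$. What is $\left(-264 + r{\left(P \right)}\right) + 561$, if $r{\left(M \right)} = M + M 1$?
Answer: $\frac{1699}{6} \approx 283.17$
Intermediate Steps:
$P = - \frac{83}{12}$ ($P = -4 + \left(- \frac{17}{4} + \frac{8}{6}\right) = -4 + \left(\left(-17\right) \frac{1}{4} + 8 \cdot \frac{1}{6}\right) = -4 + \left(- \frac{17}{4} + \frac{4}{3}\right) = -4 - \frac{35}{12} = - \frac{83}{12} \approx -6.9167$)
$r{\left(M \right)} = 2 M$ ($r{\left(M \right)} = M + M = 2 M$)
$\left(-264 + r{\left(P \right)}\right) + 561 = \left(-264 + 2 \left(- \frac{83}{12}\right)\right) + 561 = \left(-264 - \frac{83}{6}\right) + 561 = - \frac{1667}{6} + 561 = \frac{1699}{6}$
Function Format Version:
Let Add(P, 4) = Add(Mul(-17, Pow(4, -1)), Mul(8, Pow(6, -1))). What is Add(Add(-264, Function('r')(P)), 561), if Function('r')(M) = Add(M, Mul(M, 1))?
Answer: Rational(1699, 6) ≈ 283.17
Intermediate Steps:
P = Rational(-83, 12) (P = Add(-4, Add(Mul(-17, Pow(4, -1)), Mul(8, Pow(6, -1)))) = Add(-4, Add(Mul(-17, Rational(1, 4)), Mul(8, Rational(1, 6)))) = Add(-4, Add(Rational(-17, 4), Rational(4, 3))) = Add(-4, Rational(-35, 12)) = Rational(-83, 12) ≈ -6.9167)
Function('r')(M) = Mul(2, M) (Function('r')(M) = Add(M, M) = Mul(2, M))
Add(Add(-264, Function('r')(P)), 561) = Add(Add(-264, Mul(2, Rational(-83, 12))), 561) = Add(Add(-264, Rational(-83, 6)), 561) = Add(Rational(-1667, 6), 561) = Rational(1699, 6)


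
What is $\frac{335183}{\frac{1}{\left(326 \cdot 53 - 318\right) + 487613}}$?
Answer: $169124291859$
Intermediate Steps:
$\frac{335183}{\frac{1}{\left(326 \cdot 53 - 318\right) + 487613}} = \frac{335183}{\frac{1}{\left(17278 - 318\right) + 487613}} = \frac{335183}{\frac{1}{16960 + 487613}} = \frac{335183}{\frac{1}{504573}} = 335183 \frac{1}{\frac{1}{504573}} = 335183 \cdot 504573 = 169124291859$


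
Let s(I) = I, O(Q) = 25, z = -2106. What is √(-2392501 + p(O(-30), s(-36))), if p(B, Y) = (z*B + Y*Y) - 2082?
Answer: 13*I*√14473 ≈ 1563.9*I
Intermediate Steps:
p(B, Y) = -2082 + Y² - 2106*B (p(B, Y) = (-2106*B + Y*Y) - 2082 = (-2106*B + Y²) - 2082 = (Y² - 2106*B) - 2082 = -2082 + Y² - 2106*B)
√(-2392501 + p(O(-30), s(-36))) = √(-2392501 + (-2082 + (-36)² - 2106*25)) = √(-2392501 + (-2082 + 1296 - 52650)) = √(-2392501 - 53436) = √(-2445937) = 13*I*√14473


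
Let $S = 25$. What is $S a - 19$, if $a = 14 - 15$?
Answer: $-44$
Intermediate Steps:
$a = -1$ ($a = 14 - 15 = -1$)
$S a - 19 = 25 \left(-1\right) - 19 = -25 - 19 = -44$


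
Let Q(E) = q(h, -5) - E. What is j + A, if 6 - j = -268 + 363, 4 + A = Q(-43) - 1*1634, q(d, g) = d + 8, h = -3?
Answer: -1679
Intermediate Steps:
q(d, g) = 8 + d
Q(E) = 5 - E (Q(E) = (8 - 3) - E = 5 - E)
A = -1590 (A = -4 + ((5 - 1*(-43)) - 1*1634) = -4 + ((5 + 43) - 1634) = -4 + (48 - 1634) = -4 - 1586 = -1590)
j = -89 (j = 6 - (-268 + 363) = 6 - 1*95 = 6 - 95 = -89)
j + A = -89 - 1590 = -1679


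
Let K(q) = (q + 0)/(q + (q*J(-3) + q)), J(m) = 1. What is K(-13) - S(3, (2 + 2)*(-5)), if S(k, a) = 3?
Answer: -8/3 ≈ -2.6667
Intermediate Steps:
K(q) = 1/3 (K(q) = (q + 0)/(q + (q*1 + q)) = q/(q + (q + q)) = q/(q + 2*q) = q/((3*q)) = q*(1/(3*q)) = 1/3)
K(-13) - S(3, (2 + 2)*(-5)) = 1/3 - 1*3 = 1/3 - 3 = -8/3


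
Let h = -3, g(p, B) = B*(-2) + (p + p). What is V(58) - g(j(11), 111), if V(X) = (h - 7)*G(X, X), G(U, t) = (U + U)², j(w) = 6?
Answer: -134350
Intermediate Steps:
G(U, t) = 4*U² (G(U, t) = (2*U)² = 4*U²)
g(p, B) = -2*B + 2*p
V(X) = -40*X² (V(X) = (-3 - 7)*(4*X²) = -40*X²)
V(58) - g(j(11), 111) = -40*58² - (-2*111 + 2*6) = -40*3364 - (-222 + 12) = -134560 - 1*(-210) = -134560 + 210 = -134350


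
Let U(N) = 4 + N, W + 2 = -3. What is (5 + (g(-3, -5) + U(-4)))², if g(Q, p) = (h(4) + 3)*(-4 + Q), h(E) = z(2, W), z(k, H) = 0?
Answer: 256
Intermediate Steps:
W = -5 (W = -2 - 3 = -5)
h(E) = 0
g(Q, p) = -12 + 3*Q (g(Q, p) = (0 + 3)*(-4 + Q) = 3*(-4 + Q) = -12 + 3*Q)
(5 + (g(-3, -5) + U(-4)))² = (5 + ((-12 + 3*(-3)) + (4 - 4)))² = (5 + ((-12 - 9) + 0))² = (5 + (-21 + 0))² = (5 - 21)² = (-16)² = 256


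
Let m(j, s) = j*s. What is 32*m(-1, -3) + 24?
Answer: 120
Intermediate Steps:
32*m(-1, -3) + 24 = 32*(-1*(-3)) + 24 = 32*3 + 24 = 96 + 24 = 120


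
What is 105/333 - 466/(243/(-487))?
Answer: 8399689/8991 ≈ 934.23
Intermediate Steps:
105/333 - 466/(243/(-487)) = 105*(1/333) - 466/(243*(-1/487)) = 35/111 - 466/(-243/487) = 35/111 - 466*(-487/243) = 35/111 + 226942/243 = 8399689/8991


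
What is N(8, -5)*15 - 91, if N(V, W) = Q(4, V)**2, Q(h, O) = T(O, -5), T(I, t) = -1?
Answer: -76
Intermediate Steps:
Q(h, O) = -1
N(V, W) = 1 (N(V, W) = (-1)**2 = 1)
N(8, -5)*15 - 91 = 1*15 - 91 = 15 - 91 = -76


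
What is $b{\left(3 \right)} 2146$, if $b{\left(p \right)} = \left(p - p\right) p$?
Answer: $0$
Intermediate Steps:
$b{\left(p \right)} = 0$ ($b{\left(p \right)} = 0 p = 0$)
$b{\left(3 \right)} 2146 = 0 \cdot 2146 = 0$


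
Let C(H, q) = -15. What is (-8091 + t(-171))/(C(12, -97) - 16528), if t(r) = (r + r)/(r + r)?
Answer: 8090/16543 ≈ 0.48903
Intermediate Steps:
t(r) = 1 (t(r) = (2*r)/((2*r)) = (2*r)*(1/(2*r)) = 1)
(-8091 + t(-171))/(C(12, -97) - 16528) = (-8091 + 1)/(-15 - 16528) = -8090/(-16543) = -8090*(-1/16543) = 8090/16543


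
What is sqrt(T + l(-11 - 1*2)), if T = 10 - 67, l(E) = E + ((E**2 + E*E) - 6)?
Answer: sqrt(262) ≈ 16.186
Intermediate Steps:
l(E) = -6 + E + 2*E**2 (l(E) = E + ((E**2 + E**2) - 6) = E + (2*E**2 - 6) = E + (-6 + 2*E**2) = -6 + E + 2*E**2)
T = -57
sqrt(T + l(-11 - 1*2)) = sqrt(-57 + (-6 + (-11 - 1*2) + 2*(-11 - 1*2)**2)) = sqrt(-57 + (-6 + (-11 - 2) + 2*(-11 - 2)**2)) = sqrt(-57 + (-6 - 13 + 2*(-13)**2)) = sqrt(-57 + (-6 - 13 + 2*169)) = sqrt(-57 + (-6 - 13 + 338)) = sqrt(-57 + 319) = sqrt(262)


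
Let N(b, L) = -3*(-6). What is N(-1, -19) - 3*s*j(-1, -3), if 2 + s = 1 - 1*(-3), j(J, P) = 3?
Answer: 0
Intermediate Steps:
s = 2 (s = -2 + (1 - 1*(-3)) = -2 + (1 + 3) = -2 + 4 = 2)
N(b, L) = 18
N(-1, -19) - 3*s*j(-1, -3) = 18 - 3*2*3 = 18 - 6*3 = 18 - 1*18 = 18 - 18 = 0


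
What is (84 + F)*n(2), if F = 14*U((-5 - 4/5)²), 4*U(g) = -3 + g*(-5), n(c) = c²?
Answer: -10304/5 ≈ -2060.8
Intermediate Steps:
U(g) = -¾ - 5*g/4 (U(g) = (-3 + g*(-5))/4 = (-3 - 5*g)/4 = -¾ - 5*g/4)
F = -2996/5 (F = 14*(-¾ - 5*(-5 - 4/5)²/4) = 14*(-¾ - 5*(-5 - 4*⅕)²/4) = 14*(-¾ - 5*(-5 - ⅘)²/4) = 14*(-¾ - 5*(-29/5)²/4) = 14*(-¾ - 5/4*841/25) = 14*(-¾ - 841/20) = 14*(-214/5) = -2996/5 ≈ -599.20)
(84 + F)*n(2) = (84 - 2996/5)*2² = -2576/5*4 = -10304/5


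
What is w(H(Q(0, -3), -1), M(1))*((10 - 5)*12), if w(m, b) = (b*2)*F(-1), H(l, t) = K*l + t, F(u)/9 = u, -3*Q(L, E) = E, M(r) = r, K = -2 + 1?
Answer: -1080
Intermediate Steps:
K = -1
Q(L, E) = -E/3
F(u) = 9*u
H(l, t) = t - l (H(l, t) = -l + t = t - l)
w(m, b) = -18*b (w(m, b) = (b*2)*(9*(-1)) = (2*b)*(-9) = -18*b)
w(H(Q(0, -3), -1), M(1))*((10 - 5)*12) = (-18*1)*((10 - 5)*12) = -90*12 = -18*60 = -1080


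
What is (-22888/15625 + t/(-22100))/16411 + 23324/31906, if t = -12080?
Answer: 94403718334058/129149185140625 ≈ 0.73097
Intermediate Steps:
(-22888/15625 + t/(-22100))/16411 + 23324/31906 = (-22888/15625 - 12080/(-22100))/16411 + 23324/31906 = (-22888*1/15625 - 12080*(-1/22100))*(1/16411) + 23324*(1/31906) = (-22888/15625 + 604/1105)*(1/16411) + 1666/2279 = -3170748/3453125*1/16411 + 1666/2279 = -3170748/56669234375 + 1666/2279 = 94403718334058/129149185140625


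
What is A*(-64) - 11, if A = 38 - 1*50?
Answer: 757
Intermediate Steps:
A = -12 (A = 38 - 50 = -12)
A*(-64) - 11 = -12*(-64) - 11 = 768 - 11 = 757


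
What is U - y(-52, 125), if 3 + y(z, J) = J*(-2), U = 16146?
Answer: 16399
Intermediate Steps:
y(z, J) = -3 - 2*J (y(z, J) = -3 + J*(-2) = -3 - 2*J)
U - y(-52, 125) = 16146 - (-3 - 2*125) = 16146 - (-3 - 250) = 16146 - 1*(-253) = 16146 + 253 = 16399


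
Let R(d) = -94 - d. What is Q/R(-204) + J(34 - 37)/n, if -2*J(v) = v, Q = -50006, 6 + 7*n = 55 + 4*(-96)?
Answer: -304603/670 ≈ -454.63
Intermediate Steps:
n = -335/7 (n = -6/7 + (55 + 4*(-96))/7 = -6/7 + (55 - 384)/7 = -6/7 + (⅐)*(-329) = -6/7 - 47 = -335/7 ≈ -47.857)
J(v) = -v/2
Q/R(-204) + J(34 - 37)/n = -50006/(-94 - 1*(-204)) + (-(34 - 37)/2)/(-335/7) = -50006/(-94 + 204) - ½*(-3)*(-7/335) = -50006/110 + (3/2)*(-7/335) = -50006*1/110 - 21/670 = -2273/5 - 21/670 = -304603/670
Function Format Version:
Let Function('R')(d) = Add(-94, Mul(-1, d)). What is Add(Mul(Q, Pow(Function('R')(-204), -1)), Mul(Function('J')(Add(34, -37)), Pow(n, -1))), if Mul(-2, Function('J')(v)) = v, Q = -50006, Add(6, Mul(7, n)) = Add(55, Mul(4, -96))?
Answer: Rational(-304603, 670) ≈ -454.63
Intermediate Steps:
n = Rational(-335, 7) (n = Add(Rational(-6, 7), Mul(Rational(1, 7), Add(55, Mul(4, -96)))) = Add(Rational(-6, 7), Mul(Rational(1, 7), Add(55, -384))) = Add(Rational(-6, 7), Mul(Rational(1, 7), -329)) = Add(Rational(-6, 7), -47) = Rational(-335, 7) ≈ -47.857)
Function('J')(v) = Mul(Rational(-1, 2), v)
Add(Mul(Q, Pow(Function('R')(-204), -1)), Mul(Function('J')(Add(34, -37)), Pow(n, -1))) = Add(Mul(-50006, Pow(Add(-94, Mul(-1, -204)), -1)), Mul(Mul(Rational(-1, 2), Add(34, -37)), Pow(Rational(-335, 7), -1))) = Add(Mul(-50006, Pow(Add(-94, 204), -1)), Mul(Mul(Rational(-1, 2), -3), Rational(-7, 335))) = Add(Mul(-50006, Pow(110, -1)), Mul(Rational(3, 2), Rational(-7, 335))) = Add(Mul(-50006, Rational(1, 110)), Rational(-21, 670)) = Add(Rational(-2273, 5), Rational(-21, 670)) = Rational(-304603, 670)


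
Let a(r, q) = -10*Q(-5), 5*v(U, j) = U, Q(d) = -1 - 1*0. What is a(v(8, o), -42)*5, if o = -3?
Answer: 50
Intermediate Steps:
Q(d) = -1 (Q(d) = -1 + 0 = -1)
v(U, j) = U/5
a(r, q) = 10 (a(r, q) = -10*(-1) = 10)
a(v(8, o), -42)*5 = 10*5 = 50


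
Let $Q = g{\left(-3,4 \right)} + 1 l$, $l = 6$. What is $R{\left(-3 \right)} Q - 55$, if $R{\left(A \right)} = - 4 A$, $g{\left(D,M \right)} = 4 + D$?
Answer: $29$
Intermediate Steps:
$Q = 7$ ($Q = \left(4 - 3\right) + 1 \cdot 6 = 1 + 6 = 7$)
$R{\left(-3 \right)} Q - 55 = \left(-4\right) \left(-3\right) 7 - 55 = 12 \cdot 7 - 55 = 84 - 55 = 29$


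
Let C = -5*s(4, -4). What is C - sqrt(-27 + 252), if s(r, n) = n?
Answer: 5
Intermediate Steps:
C = 20 (C = -5*(-4) = 20)
C - sqrt(-27 + 252) = 20 - sqrt(-27 + 252) = 20 - sqrt(225) = 20 - 1*15 = 20 - 15 = 5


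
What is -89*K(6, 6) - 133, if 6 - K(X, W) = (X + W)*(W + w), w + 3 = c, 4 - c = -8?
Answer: 15353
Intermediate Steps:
c = 12 (c = 4 - 1*(-8) = 4 + 8 = 12)
w = 9 (w = -3 + 12 = 9)
K(X, W) = 6 - (9 + W)*(W + X) (K(X, W) = 6 - (X + W)*(W + 9) = 6 - (W + X)*(9 + W) = 6 - (9 + W)*(W + X))
-89*K(6, 6) - 133 = -89*(6 - 1*6² - 9*6 - 9*6 - 1*6*6) - 133 = -89*(6 - 1*36 - 54 - 54 - 36) - 133 = -89*(6 - 36 - 54 - 54 - 36) - 133 = -89*(-174) - 133 = 15486 - 133 = 15353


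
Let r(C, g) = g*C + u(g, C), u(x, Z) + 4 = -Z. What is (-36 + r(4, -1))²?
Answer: 2304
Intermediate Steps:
u(x, Z) = -4 - Z
r(C, g) = -4 - C + C*g (r(C, g) = g*C + (-4 - C) = C*g + (-4 - C) = -4 - C + C*g)
(-36 + r(4, -1))² = (-36 + (-4 - 1*4 + 4*(-1)))² = (-36 + (-4 - 4 - 4))² = (-36 - 12)² = (-48)² = 2304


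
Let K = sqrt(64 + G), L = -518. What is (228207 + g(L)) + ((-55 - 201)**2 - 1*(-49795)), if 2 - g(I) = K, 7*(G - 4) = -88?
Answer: 343540 - 2*sqrt(679)/7 ≈ 3.4353e+5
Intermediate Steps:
G = -60/7 (G = 4 + (1/7)*(-88) = 4 - 88/7 = -60/7 ≈ -8.5714)
K = 2*sqrt(679)/7 (K = sqrt(64 - 60/7) = sqrt(388/7) = 2*sqrt(679)/7 ≈ 7.4450)
g(I) = 2 - 2*sqrt(679)/7
(228207 + g(L)) + ((-55 - 201)**2 - 1*(-49795)) = (228207 + (2 - 2*sqrt(679)/7)) + ((-55 - 201)**2 - 1*(-49795)) = (228209 - 2*sqrt(679)/7) + ((-256)**2 + 49795) = (228209 - 2*sqrt(679)/7) + (65536 + 49795) = (228209 - 2*sqrt(679)/7) + 115331 = 343540 - 2*sqrt(679)/7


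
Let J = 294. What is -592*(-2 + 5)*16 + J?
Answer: -28122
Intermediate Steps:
-592*(-2 + 5)*16 + J = -592*(-2 + 5)*16 + 294 = -1776*16 + 294 = -592*48 + 294 = -28416 + 294 = -28122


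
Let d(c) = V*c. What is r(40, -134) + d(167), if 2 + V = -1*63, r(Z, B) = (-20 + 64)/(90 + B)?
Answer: -10856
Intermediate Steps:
r(Z, B) = 44/(90 + B)
V = -65 (V = -2 - 1*63 = -2 - 63 = -65)
d(c) = -65*c
r(40, -134) + d(167) = 44/(90 - 134) - 65*167 = 44/(-44) - 10855 = 44*(-1/44) - 10855 = -1 - 10855 = -10856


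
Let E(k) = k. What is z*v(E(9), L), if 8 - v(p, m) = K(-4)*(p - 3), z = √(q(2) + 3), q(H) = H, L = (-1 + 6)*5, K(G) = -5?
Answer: 38*√5 ≈ 84.971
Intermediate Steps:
L = 25 (L = 5*5 = 25)
z = √5 (z = √(2 + 3) = √5 ≈ 2.2361)
v(p, m) = -7 + 5*p (v(p, m) = 8 - (-5)*(p - 3) = 8 - (-5)*(-3 + p) = 8 - (15 - 5*p) = 8 + (-15 + 5*p) = -7 + 5*p)
z*v(E(9), L) = √5*(-7 + 5*9) = √5*(-7 + 45) = √5*38 = 38*√5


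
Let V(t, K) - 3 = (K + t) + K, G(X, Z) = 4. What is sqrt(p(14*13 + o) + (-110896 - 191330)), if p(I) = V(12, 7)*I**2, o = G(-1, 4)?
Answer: sqrt(701058) ≈ 837.29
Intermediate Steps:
o = 4
V(t, K) = 3 + t + 2*K (V(t, K) = 3 + ((K + t) + K) = 3 + (t + 2*K) = 3 + t + 2*K)
p(I) = 29*I**2 (p(I) = (3 + 12 + 2*7)*I**2 = (3 + 12 + 14)*I**2 = 29*I**2)
sqrt(p(14*13 + o) + (-110896 - 191330)) = sqrt(29*(14*13 + 4)**2 + (-110896 - 191330)) = sqrt(29*(182 + 4)**2 - 302226) = sqrt(29*186**2 - 302226) = sqrt(29*34596 - 302226) = sqrt(1003284 - 302226) = sqrt(701058)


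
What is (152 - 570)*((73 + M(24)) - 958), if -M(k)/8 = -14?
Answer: 323114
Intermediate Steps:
M(k) = 112 (M(k) = -8*(-14) = 112)
(152 - 570)*((73 + M(24)) - 958) = (152 - 570)*((73 + 112) - 958) = -418*(185 - 958) = -418*(-773) = 323114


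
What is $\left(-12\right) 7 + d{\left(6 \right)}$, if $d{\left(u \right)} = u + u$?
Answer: $-72$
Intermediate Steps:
$d{\left(u \right)} = 2 u$
$\left(-12\right) 7 + d{\left(6 \right)} = \left(-12\right) 7 + 2 \cdot 6 = -84 + 12 = -72$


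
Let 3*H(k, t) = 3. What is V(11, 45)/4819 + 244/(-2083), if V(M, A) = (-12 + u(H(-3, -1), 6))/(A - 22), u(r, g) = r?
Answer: -27067141/230873471 ≈ -0.11724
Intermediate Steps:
H(k, t) = 1 (H(k, t) = (⅓)*3 = 1)
V(M, A) = -11/(-22 + A) (V(M, A) = (-12 + 1)/(A - 22) = -11/(-22 + A))
V(11, 45)/4819 + 244/(-2083) = -11/(-22 + 45)/4819 + 244/(-2083) = -11/23*(1/4819) + 244*(-1/2083) = -11*1/23*(1/4819) - 244/2083 = -11/23*1/4819 - 244/2083 = -11/110837 - 244/2083 = -27067141/230873471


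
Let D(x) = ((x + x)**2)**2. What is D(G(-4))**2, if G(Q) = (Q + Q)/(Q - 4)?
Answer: 256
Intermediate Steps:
G(Q) = 2*Q/(-4 + Q) (G(Q) = (2*Q)/(-4 + Q) = 2*Q/(-4 + Q))
D(x) = 16*x**4 (D(x) = ((2*x)**2)**2 = (4*x**2)**2 = 16*x**4)
D(G(-4))**2 = (16*(2*(-4)/(-4 - 4))**4)**2 = (16*(2*(-4)/(-8))**4)**2 = (16*(2*(-4)*(-1/8))**4)**2 = (16*1**4)**2 = (16*1)**2 = 16**2 = 256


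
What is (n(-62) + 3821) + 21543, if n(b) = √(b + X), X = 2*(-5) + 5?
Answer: 25364 + I*√67 ≈ 25364.0 + 8.1853*I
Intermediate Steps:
X = -5 (X = -10 + 5 = -5)
n(b) = √(-5 + b) (n(b) = √(b - 5) = √(-5 + b))
(n(-62) + 3821) + 21543 = (√(-5 - 62) + 3821) + 21543 = (√(-67) + 3821) + 21543 = (I*√67 + 3821) + 21543 = (3821 + I*√67) + 21543 = 25364 + I*√67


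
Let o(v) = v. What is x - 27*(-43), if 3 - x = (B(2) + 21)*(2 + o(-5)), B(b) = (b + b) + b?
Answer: 1245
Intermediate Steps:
B(b) = 3*b (B(b) = 2*b + b = 3*b)
x = 84 (x = 3 - (3*2 + 21)*(2 - 5) = 3 - (6 + 21)*(-3) = 3 - 27*(-3) = 3 - 1*(-81) = 3 + 81 = 84)
x - 27*(-43) = 84 - 27*(-43) = 84 + 1161 = 1245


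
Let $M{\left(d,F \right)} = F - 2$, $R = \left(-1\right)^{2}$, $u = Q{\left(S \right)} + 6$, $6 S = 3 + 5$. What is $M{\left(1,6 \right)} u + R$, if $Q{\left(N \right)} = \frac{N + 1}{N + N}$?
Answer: $\frac{57}{2} \approx 28.5$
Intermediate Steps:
$S = \frac{4}{3}$ ($S = \frac{3 + 5}{6} = \frac{1}{6} \cdot 8 = \frac{4}{3} \approx 1.3333$)
$Q{\left(N \right)} = \frac{1 + N}{2 N}$
$u = \frac{55}{8}$ ($u = \frac{1 + \frac{4}{3}}{2 \cdot \frac{4}{3}} + 6 = \frac{1}{2} \cdot \frac{3}{4} \cdot \frac{7}{3} + 6 = \frac{7}{8} + 6 = \frac{55}{8} \approx 6.875$)
$R = 1$
$M{\left(d,F \right)} = -2 + F$
$M{\left(1,6 \right)} u + R = \left(-2 + 6\right) \frac{55}{8} + 1 = 4 \cdot \frac{55}{8} + 1 = \frac{55}{2} + 1 = \frac{57}{2}$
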